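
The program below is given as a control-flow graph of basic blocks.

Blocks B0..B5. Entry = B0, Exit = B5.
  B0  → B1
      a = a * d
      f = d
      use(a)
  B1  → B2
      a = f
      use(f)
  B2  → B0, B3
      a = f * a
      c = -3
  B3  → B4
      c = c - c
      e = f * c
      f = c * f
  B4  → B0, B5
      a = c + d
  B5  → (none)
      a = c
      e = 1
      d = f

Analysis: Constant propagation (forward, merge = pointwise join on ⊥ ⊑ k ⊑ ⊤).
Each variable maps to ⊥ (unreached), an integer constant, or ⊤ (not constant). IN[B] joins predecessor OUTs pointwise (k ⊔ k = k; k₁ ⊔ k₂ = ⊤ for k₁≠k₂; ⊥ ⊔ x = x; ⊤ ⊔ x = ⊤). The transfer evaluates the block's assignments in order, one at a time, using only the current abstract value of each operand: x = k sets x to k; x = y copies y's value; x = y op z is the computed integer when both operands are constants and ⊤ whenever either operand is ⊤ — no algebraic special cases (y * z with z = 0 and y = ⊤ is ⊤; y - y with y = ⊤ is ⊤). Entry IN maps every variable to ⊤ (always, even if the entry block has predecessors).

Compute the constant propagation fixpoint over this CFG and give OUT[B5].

Answer: {a: 0, b: ⊤, c: 0, d: ⊤, e: 1, f: ⊤}

Trace:
Fixpoint table:
  B0: | IN=(all ⊤) | OUT=(all ⊤)
  B1: | IN=(all ⊤) | OUT=(all ⊤)
  B2: | IN=(all ⊤) | OUT={c:-3; rest ⊤}
  B3: | IN={c:-3; rest ⊤} | OUT={c:0; rest ⊤}
  B4: | IN={c:0; rest ⊤} | OUT={c:0; rest ⊤}
  B5: | IN={c:0; rest ⊤} | OUT={a:0, c:0, e:1; rest ⊤}

Merge at B5: IN[B5] = OUT[B4] = {a: ⊤, b: ⊤, c: 0, d: ⊤, e: ⊤, f: ⊤}
Applying B5's transfer function to that IN value gives OUT[B5] (row B5 above).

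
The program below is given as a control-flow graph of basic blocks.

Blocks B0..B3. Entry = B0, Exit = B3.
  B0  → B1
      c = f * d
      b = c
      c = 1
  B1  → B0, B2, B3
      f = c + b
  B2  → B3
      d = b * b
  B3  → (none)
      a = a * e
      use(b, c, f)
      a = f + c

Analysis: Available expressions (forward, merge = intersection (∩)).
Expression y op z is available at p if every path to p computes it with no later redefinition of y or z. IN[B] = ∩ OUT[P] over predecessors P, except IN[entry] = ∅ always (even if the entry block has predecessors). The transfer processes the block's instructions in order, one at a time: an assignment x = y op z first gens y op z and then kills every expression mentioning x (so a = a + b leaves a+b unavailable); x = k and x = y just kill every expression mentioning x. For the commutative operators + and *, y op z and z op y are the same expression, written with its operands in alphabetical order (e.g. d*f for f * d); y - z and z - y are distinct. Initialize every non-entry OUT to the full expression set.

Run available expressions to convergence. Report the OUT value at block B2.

Per-block solution:
  B0: | IN={} | OUT={d*f}
  B1: | IN={d*f} | OUT={b+c}
  B2: | IN={b+c} | OUT={b*b, b+c}
  B3: | IN={b+c} | OUT={b+c, c+f}

Merge at B2: IN[B2] = OUT[B1] = {b+c}
Applying B2's transfer function to that IN value gives OUT[B2] (row B2 above).

Answer: {b*b, b+c}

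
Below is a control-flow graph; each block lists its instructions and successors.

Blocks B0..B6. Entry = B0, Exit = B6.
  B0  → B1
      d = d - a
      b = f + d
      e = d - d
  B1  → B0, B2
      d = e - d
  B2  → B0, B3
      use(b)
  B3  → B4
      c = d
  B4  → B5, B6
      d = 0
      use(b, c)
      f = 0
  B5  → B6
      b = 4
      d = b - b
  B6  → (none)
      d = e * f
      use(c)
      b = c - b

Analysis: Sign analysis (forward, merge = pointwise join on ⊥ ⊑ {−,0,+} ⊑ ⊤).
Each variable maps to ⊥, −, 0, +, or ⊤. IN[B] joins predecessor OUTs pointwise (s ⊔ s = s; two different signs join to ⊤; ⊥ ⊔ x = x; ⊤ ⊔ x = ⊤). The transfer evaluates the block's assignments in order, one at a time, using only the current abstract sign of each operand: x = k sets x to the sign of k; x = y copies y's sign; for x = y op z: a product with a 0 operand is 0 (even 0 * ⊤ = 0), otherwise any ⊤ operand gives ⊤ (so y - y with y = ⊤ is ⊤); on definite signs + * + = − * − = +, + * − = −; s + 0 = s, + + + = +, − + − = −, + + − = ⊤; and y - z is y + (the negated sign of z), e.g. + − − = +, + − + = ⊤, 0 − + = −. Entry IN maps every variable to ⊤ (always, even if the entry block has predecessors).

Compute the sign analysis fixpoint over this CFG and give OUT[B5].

Per-block solution:
  B0:  IN=(all ⊤)  OUT=(all ⊤)
  B1:  IN=(all ⊤)  OUT=(all ⊤)
  B2:  IN=(all ⊤)  OUT=(all ⊤)
  B3:  IN=(all ⊤)  OUT=(all ⊤)
  B4:  IN=(all ⊤)  OUT={d:0, f:0; rest ⊤}
  B5:  IN={d:0, f:0; rest ⊤}  OUT={b:+, f:0; rest ⊤}
  B6:  IN={f:0; rest ⊤}  OUT={d:0, f:0; rest ⊤}

Merge at B5: IN[B5] = OUT[B4] = {a: ⊤, b: ⊤, c: ⊤, d: 0, e: ⊤, f: 0}
Applying B5's transfer function to that IN value gives OUT[B5] (row B5 above).

Answer: {a: ⊤, b: +, c: ⊤, d: ⊤, e: ⊤, f: 0}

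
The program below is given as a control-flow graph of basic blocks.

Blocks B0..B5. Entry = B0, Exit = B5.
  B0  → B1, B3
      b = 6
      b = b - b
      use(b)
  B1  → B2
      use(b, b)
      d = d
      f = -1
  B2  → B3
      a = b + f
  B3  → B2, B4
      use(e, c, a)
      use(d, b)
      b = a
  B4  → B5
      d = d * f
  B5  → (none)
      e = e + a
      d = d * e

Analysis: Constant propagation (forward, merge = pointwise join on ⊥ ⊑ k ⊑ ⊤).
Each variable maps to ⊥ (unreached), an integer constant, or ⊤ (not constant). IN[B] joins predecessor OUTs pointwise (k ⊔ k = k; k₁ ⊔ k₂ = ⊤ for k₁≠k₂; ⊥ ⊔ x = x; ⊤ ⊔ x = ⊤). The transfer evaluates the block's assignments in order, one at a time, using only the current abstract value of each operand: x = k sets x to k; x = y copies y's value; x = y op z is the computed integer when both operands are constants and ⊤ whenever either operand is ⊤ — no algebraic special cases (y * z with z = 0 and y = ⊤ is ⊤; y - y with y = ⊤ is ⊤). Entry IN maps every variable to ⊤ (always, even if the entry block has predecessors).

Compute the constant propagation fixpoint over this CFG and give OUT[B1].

Converged values:
  B0:   IN=(all ⊤)   OUT={b:0; rest ⊤}
  B1:   IN={b:0; rest ⊤}   OUT={b:0, f:-1; rest ⊤}
  B2:   IN=(all ⊤)   OUT=(all ⊤)
  B3:   IN=(all ⊤)   OUT=(all ⊤)
  B4:   IN=(all ⊤)   OUT=(all ⊤)
  B5:   IN=(all ⊤)   OUT=(all ⊤)

Merge at B1: IN[B1] = OUT[B0] = {a: ⊤, b: 0, c: ⊤, d: ⊤, e: ⊤, f: ⊤}
Applying B1's transfer function to that IN value gives OUT[B1] (row B1 above).

Answer: {a: ⊤, b: 0, c: ⊤, d: ⊤, e: ⊤, f: -1}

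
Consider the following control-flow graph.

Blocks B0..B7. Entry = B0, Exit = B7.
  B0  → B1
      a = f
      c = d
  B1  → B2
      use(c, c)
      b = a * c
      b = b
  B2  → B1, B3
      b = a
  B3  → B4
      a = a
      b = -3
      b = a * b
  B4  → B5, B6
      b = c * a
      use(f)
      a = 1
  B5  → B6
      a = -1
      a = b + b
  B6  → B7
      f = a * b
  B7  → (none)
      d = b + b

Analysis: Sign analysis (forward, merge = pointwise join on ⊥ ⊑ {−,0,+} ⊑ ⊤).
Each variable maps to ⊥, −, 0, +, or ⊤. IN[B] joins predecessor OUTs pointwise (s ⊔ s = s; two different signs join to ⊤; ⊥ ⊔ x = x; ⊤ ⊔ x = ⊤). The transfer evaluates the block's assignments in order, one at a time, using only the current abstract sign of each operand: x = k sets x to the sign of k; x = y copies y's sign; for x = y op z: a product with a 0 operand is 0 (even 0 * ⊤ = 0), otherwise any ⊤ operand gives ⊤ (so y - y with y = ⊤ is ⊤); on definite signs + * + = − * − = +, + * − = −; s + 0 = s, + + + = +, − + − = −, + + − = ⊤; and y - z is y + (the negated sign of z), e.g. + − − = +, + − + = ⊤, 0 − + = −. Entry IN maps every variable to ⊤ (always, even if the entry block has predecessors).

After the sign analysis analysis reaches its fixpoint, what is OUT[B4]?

Answer: {a: +, b: ⊤, c: ⊤, d: ⊤, e: ⊤, f: ⊤}

Trace:
Fixpoint table:
  B0: | IN=(all ⊤) | OUT=(all ⊤)
  B1: | IN=(all ⊤) | OUT=(all ⊤)
  B2: | IN=(all ⊤) | OUT=(all ⊤)
  B3: | IN=(all ⊤) | OUT=(all ⊤)
  B4: | IN=(all ⊤) | OUT={a:+; rest ⊤}
  B5: | IN={a:+; rest ⊤} | OUT=(all ⊤)
  B6: | IN=(all ⊤) | OUT=(all ⊤)
  B7: | IN=(all ⊤) | OUT=(all ⊤)

Merge at B4: IN[B4] = OUT[B3] = {a: ⊤, b: ⊤, c: ⊤, d: ⊤, e: ⊤, f: ⊤}
Applying B4's transfer function to that IN value gives OUT[B4] (row B4 above).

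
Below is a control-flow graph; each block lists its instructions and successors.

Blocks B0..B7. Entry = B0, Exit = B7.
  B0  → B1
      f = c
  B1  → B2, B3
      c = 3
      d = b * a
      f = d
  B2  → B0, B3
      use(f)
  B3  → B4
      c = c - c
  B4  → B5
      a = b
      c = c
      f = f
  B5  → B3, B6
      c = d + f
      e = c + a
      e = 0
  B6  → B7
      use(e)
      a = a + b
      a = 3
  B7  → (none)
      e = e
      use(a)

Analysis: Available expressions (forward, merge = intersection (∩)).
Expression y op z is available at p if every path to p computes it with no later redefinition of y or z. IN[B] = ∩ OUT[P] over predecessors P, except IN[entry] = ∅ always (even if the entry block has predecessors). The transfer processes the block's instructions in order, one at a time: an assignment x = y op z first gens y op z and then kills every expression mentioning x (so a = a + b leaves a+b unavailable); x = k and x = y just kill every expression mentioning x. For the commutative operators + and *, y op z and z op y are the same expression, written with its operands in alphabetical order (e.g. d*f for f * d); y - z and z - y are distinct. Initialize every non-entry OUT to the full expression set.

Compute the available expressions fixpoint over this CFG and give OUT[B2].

Fixpoint table:
  B0: | IN={} | OUT={}
  B1: | IN={} | OUT={a*b}
  B2: | IN={a*b} | OUT={a*b}
  B3: | IN={} | OUT={}
  B4: | IN={} | OUT={}
  B5: | IN={} | OUT={a+c, d+f}
  B6: | IN={a+c, d+f} | OUT={d+f}
  B7: | IN={d+f} | OUT={d+f}

Merge at B2: IN[B2] = OUT[B1] = {a*b}
Applying B2's transfer function to that IN value gives OUT[B2] (row B2 above).

Answer: {a*b}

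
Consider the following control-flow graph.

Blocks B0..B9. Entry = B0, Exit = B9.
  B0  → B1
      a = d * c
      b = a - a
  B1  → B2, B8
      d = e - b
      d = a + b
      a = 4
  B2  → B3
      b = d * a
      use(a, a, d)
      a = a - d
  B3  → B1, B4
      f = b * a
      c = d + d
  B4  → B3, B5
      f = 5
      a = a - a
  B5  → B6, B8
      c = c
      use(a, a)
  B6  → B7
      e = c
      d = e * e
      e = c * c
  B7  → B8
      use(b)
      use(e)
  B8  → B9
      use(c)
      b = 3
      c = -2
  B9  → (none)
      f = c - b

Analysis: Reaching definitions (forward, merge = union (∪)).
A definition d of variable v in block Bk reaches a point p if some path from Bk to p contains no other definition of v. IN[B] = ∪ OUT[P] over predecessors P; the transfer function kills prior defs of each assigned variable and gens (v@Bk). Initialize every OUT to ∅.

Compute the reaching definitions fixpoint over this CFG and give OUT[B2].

Answer: {a@B2, b@B2, c@B3, d@B1, f@B3}

Working:
Per-block solution:
  B0:  IN={}  OUT={a@B0, b@B0}
  B1:  IN={a@B0, a@B2, a@B4, b@B0, b@B2, c@B3, d@B1, f@B3}  OUT={a@B1, b@B0, b@B2, c@B3, d@B1, f@B3}
  B2:  IN={a@B1, b@B0, b@B2, c@B3, d@B1, f@B3}  OUT={a@B2, b@B2, c@B3, d@B1, f@B3}
  B3:  IN={a@B2, a@B4, b@B2, c@B3, d@B1, f@B3, f@B4}  OUT={a@B2, a@B4, b@B2, c@B3, d@B1, f@B3}
  B4:  IN={a@B2, a@B4, b@B2, c@B3, d@B1, f@B3}  OUT={a@B4, b@B2, c@B3, d@B1, f@B4}
  B5:  IN={a@B4, b@B2, c@B3, d@B1, f@B4}  OUT={a@B4, b@B2, c@B5, d@B1, f@B4}
  B6:  IN={a@B4, b@B2, c@B5, d@B1, f@B4}  OUT={a@B4, b@B2, c@B5, d@B6, e@B6, f@B4}
  B7:  IN={a@B4, b@B2, c@B5, d@B6, e@B6, f@B4}  OUT={a@B4, b@B2, c@B5, d@B6, e@B6, f@B4}
  B8:  IN={a@B1, a@B4, b@B0, b@B2, c@B3, c@B5, d@B1, d@B6, e@B6, f@B3, f@B4}  OUT={a@B1, a@B4, b@B8, c@B8, d@B1, d@B6, e@B6, f@B3, f@B4}
  B9:  IN={a@B1, a@B4, b@B8, c@B8, d@B1, d@B6, e@B6, f@B3, f@B4}  OUT={a@B1, a@B4, b@B8, c@B8, d@B1, d@B6, e@B6, f@B9}

Merge at B2: IN[B2] = OUT[B1] = {a@B1, b@B0, b@B2, c@B3, d@B1, f@B3}
Applying B2's transfer function to that IN value gives OUT[B2] (row B2 above).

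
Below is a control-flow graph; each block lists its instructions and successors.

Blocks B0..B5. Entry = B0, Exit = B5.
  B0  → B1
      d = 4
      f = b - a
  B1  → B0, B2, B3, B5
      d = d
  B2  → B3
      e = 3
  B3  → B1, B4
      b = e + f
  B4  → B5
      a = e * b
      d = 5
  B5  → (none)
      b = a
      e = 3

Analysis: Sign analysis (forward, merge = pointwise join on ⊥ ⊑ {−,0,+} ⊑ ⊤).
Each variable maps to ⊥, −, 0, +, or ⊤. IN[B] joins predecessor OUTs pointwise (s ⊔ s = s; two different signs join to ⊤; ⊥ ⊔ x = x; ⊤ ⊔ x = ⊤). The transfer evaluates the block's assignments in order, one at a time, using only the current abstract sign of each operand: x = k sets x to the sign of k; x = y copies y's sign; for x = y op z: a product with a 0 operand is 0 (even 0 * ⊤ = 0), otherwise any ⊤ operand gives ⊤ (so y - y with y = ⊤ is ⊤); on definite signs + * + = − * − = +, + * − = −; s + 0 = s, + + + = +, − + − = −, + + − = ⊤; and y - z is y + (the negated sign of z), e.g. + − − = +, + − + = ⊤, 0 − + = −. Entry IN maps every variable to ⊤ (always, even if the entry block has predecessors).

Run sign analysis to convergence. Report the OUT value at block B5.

Answer: {a: ⊤, b: ⊤, c: ⊤, d: +, e: +, f: ⊤}

Trace:
Fixpoint table:
  B0:   IN=(all ⊤)   OUT={d:+; rest ⊤}
  B1:   IN={d:+; rest ⊤}   OUT={d:+; rest ⊤}
  B2:   IN={d:+; rest ⊤}   OUT={d:+, e:+; rest ⊤}
  B3:   IN={d:+; rest ⊤}   OUT={d:+; rest ⊤}
  B4:   IN={d:+; rest ⊤}   OUT={d:+; rest ⊤}
  B5:   IN={d:+; rest ⊤}   OUT={d:+, e:+; rest ⊤}

Merge at B5: IN[B5] = OUT[B1] ⊔ OUT[B4] = {a: ⊤, b: ⊤, c: ⊤, d: +, e: ⊤, f: ⊤}
Applying B5's transfer function to that IN value gives OUT[B5] (row B5 above).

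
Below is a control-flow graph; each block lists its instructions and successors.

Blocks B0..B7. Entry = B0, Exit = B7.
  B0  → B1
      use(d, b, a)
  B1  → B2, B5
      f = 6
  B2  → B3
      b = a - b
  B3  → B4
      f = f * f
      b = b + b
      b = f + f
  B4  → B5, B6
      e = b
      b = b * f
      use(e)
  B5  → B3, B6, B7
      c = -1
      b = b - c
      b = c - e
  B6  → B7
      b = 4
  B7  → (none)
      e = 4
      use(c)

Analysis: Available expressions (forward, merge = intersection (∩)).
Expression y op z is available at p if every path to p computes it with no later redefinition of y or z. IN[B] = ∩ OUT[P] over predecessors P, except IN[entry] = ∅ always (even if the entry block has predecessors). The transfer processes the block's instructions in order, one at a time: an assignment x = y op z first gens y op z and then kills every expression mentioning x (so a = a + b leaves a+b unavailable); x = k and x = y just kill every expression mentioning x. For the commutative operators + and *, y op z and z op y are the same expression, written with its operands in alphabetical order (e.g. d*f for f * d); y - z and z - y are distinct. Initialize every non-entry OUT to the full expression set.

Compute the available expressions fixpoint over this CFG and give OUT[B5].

Converged values:
  B0:   IN={}   OUT={}
  B1:   IN={}   OUT={}
  B2:   IN={}   OUT={}
  B3:   IN={}   OUT={f+f}
  B4:   IN={f+f}   OUT={f+f}
  B5:   IN={}   OUT={c-e}
  B6:   IN={}   OUT={}
  B7:   IN={}   OUT={}

Merge at B5: IN[B5] = OUT[B1] ∩ OUT[B4] = {}
Applying B5's transfer function to that IN value gives OUT[B5] (row B5 above).

Answer: {c-e}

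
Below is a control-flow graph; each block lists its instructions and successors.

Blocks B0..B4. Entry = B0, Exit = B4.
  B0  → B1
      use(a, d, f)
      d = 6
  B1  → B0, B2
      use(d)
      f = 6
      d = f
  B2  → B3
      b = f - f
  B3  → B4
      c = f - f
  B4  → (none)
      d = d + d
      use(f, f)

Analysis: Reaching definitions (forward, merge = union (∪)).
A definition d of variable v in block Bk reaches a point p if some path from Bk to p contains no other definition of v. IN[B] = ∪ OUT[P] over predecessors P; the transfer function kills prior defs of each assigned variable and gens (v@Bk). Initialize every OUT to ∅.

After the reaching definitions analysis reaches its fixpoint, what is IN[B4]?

Answer: {b@B2, c@B3, d@B1, f@B1}

Working:
Per-block solution:
  B0:   IN={d@B1, f@B1}   OUT={d@B0, f@B1}
  B1:   IN={d@B0, f@B1}   OUT={d@B1, f@B1}
  B2:   IN={d@B1, f@B1}   OUT={b@B2, d@B1, f@B1}
  B3:   IN={b@B2, d@B1, f@B1}   OUT={b@B2, c@B3, d@B1, f@B1}
  B4:   IN={b@B2, c@B3, d@B1, f@B1}   OUT={b@B2, c@B3, d@B4, f@B1}

Merge at B4: IN[B4] = OUT[B3] = {b@B2, c@B3, d@B1, f@B1}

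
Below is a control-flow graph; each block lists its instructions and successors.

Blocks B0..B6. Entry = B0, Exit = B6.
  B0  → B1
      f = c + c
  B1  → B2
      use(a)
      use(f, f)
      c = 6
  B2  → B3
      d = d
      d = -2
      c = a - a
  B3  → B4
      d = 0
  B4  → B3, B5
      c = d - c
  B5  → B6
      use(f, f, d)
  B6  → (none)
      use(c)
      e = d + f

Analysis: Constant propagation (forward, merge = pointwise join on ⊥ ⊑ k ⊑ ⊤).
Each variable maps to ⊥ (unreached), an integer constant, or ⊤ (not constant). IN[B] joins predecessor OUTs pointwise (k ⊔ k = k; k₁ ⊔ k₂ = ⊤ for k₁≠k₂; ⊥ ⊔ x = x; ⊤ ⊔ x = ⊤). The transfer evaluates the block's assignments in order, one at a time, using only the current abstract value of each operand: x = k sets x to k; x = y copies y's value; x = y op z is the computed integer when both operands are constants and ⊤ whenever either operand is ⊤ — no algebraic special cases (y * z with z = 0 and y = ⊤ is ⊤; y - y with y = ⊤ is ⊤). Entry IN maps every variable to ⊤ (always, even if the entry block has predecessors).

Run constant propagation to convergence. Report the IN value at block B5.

Per-block solution:
  B0:   IN=(all ⊤)   OUT=(all ⊤)
  B1:   IN=(all ⊤)   OUT={c:6; rest ⊤}
  B2:   IN={c:6; rest ⊤}   OUT={d:-2; rest ⊤}
  B3:   IN=(all ⊤)   OUT={d:0; rest ⊤}
  B4:   IN={d:0; rest ⊤}   OUT={d:0; rest ⊤}
  B5:   IN={d:0; rest ⊤}   OUT={d:0; rest ⊤}
  B6:   IN={d:0; rest ⊤}   OUT={d:0; rest ⊤}

Merge at B5: IN[B5] = OUT[B4] = {a: ⊤, b: ⊤, c: ⊤, d: 0, e: ⊤, f: ⊤}

Answer: {a: ⊤, b: ⊤, c: ⊤, d: 0, e: ⊤, f: ⊤}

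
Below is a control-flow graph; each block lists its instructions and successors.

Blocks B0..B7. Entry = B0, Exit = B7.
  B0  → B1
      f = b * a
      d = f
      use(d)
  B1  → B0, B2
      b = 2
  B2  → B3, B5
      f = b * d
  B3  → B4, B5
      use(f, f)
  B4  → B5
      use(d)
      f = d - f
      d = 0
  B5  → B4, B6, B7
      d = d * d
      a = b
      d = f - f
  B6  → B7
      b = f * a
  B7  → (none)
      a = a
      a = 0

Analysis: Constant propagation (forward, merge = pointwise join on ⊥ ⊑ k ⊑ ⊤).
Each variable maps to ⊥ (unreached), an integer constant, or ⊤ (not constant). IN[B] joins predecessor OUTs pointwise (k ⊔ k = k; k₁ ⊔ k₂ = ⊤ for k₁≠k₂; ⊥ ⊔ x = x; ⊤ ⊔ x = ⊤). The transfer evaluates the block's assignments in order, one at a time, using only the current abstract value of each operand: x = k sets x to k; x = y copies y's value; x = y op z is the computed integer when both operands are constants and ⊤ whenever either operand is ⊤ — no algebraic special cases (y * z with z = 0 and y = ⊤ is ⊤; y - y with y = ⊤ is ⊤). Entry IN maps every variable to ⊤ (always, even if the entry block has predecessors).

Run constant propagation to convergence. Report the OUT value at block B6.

Answer: {a: 2, b: ⊤, c: ⊤, d: ⊤, e: ⊤, f: ⊤}

Trace:
Fixpoint table:
  B0: | IN=(all ⊤) | OUT=(all ⊤)
  B1: | IN=(all ⊤) | OUT={b:2; rest ⊤}
  B2: | IN={b:2; rest ⊤} | OUT={b:2; rest ⊤}
  B3: | IN={b:2; rest ⊤} | OUT={b:2; rest ⊤}
  B4: | IN={b:2; rest ⊤} | OUT={b:2, d:0; rest ⊤}
  B5: | IN={b:2; rest ⊤} | OUT={a:2, b:2; rest ⊤}
  B6: | IN={a:2, b:2; rest ⊤} | OUT={a:2; rest ⊤}
  B7: | IN={a:2; rest ⊤} | OUT={a:0; rest ⊤}

Merge at B6: IN[B6] = OUT[B5] = {a: 2, b: 2, c: ⊤, d: ⊤, e: ⊤, f: ⊤}
Applying B6's transfer function to that IN value gives OUT[B6] (row B6 above).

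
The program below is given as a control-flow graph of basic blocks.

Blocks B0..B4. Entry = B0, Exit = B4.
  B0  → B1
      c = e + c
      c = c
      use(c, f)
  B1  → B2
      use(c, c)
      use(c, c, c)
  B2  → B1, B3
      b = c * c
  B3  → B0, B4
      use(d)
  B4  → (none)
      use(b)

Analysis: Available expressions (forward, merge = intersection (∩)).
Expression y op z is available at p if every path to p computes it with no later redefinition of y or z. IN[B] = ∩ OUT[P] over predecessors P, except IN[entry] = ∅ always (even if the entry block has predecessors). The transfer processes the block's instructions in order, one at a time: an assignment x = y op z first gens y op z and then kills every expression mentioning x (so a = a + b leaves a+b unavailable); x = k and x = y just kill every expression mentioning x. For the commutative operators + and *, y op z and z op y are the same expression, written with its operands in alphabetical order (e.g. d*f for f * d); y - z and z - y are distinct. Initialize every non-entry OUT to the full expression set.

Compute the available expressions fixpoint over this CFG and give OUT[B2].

Answer: {c*c}

Trace:
Fixpoint table:
  B0:   IN={}   OUT={}
  B1:   IN={}   OUT={}
  B2:   IN={}   OUT={c*c}
  B3:   IN={c*c}   OUT={c*c}
  B4:   IN={c*c}   OUT={c*c}

Merge at B2: IN[B2] = OUT[B1] = {}
Applying B2's transfer function to that IN value gives OUT[B2] (row B2 above).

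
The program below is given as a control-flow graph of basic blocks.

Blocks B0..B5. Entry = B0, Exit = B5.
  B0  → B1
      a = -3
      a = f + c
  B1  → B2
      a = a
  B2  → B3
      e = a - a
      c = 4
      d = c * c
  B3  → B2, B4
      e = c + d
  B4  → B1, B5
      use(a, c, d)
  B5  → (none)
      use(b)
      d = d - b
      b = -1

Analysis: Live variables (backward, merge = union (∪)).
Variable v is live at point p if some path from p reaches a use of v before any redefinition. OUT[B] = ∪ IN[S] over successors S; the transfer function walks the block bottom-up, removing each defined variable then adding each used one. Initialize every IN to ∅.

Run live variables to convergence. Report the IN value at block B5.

Converged values:
  B0:  IN={b, c, f}  OUT={a, b}
  B1:  IN={a, b}  OUT={a, b}
  B2:  IN={a, b}  OUT={a, b, c, d}
  B3:  IN={a, b, c, d}  OUT={a, b, c, d}
  B4:  IN={a, b, c, d}  OUT={a, b, d}
  B5:  IN={b, d}  OUT={}

B5 is the boundary node: OUT[B5] = {}
Applying B5's transfer function to that OUT value gives IN[B5] (row B5 above).

Answer: {b, d}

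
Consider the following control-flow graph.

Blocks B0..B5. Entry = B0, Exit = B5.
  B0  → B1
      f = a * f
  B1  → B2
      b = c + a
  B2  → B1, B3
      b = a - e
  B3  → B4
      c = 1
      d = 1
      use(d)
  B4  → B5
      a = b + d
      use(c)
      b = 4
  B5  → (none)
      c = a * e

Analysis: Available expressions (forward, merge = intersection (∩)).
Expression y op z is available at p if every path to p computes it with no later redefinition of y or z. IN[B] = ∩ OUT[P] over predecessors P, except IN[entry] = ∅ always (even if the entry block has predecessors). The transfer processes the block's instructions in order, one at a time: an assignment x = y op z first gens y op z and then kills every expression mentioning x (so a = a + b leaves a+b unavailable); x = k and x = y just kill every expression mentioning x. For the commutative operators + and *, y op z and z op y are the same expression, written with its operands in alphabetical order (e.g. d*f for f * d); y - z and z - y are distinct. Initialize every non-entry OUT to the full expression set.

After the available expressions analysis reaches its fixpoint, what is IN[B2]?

Fixpoint table:
  B0:  IN={}  OUT={}
  B1:  IN={}  OUT={a+c}
  B2:  IN={a+c}  OUT={a+c, a-e}
  B3:  IN={a+c, a-e}  OUT={a-e}
  B4:  IN={a-e}  OUT={}
  B5:  IN={}  OUT={a*e}

Merge at B2: IN[B2] = OUT[B1] = {a+c}

Answer: {a+c}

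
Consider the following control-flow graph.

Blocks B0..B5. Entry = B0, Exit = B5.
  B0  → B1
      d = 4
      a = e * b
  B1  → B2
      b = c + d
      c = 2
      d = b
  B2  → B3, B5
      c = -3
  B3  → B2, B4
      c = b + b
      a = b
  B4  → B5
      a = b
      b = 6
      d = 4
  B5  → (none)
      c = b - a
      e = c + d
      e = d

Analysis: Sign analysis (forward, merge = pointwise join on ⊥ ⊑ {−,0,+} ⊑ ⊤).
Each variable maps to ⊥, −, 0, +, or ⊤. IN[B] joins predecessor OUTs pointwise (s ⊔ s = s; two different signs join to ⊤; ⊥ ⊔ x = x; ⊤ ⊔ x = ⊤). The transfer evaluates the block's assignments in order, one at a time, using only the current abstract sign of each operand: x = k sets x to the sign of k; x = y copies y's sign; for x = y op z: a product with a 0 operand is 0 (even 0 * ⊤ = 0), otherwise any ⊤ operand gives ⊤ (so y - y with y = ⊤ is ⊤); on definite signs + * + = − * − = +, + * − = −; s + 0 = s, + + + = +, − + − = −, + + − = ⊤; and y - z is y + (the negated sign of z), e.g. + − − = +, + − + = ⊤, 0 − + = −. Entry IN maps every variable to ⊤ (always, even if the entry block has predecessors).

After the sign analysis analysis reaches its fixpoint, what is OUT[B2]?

Fixpoint table:
  B0: | IN=(all ⊤) | OUT={d:+; rest ⊤}
  B1: | IN={d:+; rest ⊤} | OUT={c:+; rest ⊤}
  B2: | IN=(all ⊤) | OUT={c:-; rest ⊤}
  B3: | IN={c:-; rest ⊤} | OUT=(all ⊤)
  B4: | IN=(all ⊤) | OUT={b:+, d:+; rest ⊤}
  B5: | IN=(all ⊤) | OUT=(all ⊤)

Merge at B2: IN[B2] = OUT[B1] ⊔ OUT[B3] = {a: ⊤, b: ⊤, c: ⊤, d: ⊤, e: ⊤, f: ⊤}
Applying B2's transfer function to that IN value gives OUT[B2] (row B2 above).

Answer: {a: ⊤, b: ⊤, c: -, d: ⊤, e: ⊤, f: ⊤}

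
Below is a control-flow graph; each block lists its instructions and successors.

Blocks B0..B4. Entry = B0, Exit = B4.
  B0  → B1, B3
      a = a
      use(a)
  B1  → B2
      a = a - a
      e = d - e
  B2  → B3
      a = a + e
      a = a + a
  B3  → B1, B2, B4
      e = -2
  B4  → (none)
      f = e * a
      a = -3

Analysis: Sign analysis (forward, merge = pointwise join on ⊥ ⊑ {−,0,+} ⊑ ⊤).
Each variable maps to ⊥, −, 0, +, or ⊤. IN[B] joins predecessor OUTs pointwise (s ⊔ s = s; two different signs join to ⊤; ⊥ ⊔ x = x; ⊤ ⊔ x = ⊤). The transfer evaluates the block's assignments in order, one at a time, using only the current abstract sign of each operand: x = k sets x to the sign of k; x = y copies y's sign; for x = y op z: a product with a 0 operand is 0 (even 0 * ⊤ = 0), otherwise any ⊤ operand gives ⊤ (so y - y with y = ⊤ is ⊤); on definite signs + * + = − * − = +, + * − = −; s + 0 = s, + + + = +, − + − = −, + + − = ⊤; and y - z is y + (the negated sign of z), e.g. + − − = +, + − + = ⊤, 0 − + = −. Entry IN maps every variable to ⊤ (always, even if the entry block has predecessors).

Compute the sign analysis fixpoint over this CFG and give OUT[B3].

Answer: {a: ⊤, b: ⊤, c: ⊤, d: ⊤, e: -, f: ⊤}

Trace:
Fixpoint table:
  B0: | IN=(all ⊤) | OUT=(all ⊤)
  B1: | IN=(all ⊤) | OUT=(all ⊤)
  B2: | IN=(all ⊤) | OUT=(all ⊤)
  B3: | IN=(all ⊤) | OUT={e:-; rest ⊤}
  B4: | IN={e:-; rest ⊤} | OUT={a:-, e:-; rest ⊤}

Merge at B3: IN[B3] = OUT[B0] ⊔ OUT[B2] = {a: ⊤, b: ⊤, c: ⊤, d: ⊤, e: ⊤, f: ⊤}
Applying B3's transfer function to that IN value gives OUT[B3] (row B3 above).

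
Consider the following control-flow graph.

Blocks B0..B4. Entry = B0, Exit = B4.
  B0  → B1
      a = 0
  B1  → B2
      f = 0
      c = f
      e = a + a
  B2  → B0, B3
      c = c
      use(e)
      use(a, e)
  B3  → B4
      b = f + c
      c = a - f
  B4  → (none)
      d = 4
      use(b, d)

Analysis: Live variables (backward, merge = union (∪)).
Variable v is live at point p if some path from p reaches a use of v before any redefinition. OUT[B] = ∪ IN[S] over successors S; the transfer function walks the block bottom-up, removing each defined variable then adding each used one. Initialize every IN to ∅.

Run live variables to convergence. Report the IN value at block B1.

Fixpoint table:
  B0: | IN={} | OUT={a}
  B1: | IN={a} | OUT={a, c, e, f}
  B2: | IN={a, c, e, f} | OUT={a, c, f}
  B3: | IN={a, c, f} | OUT={b}
  B4: | IN={b} | OUT={}

Merge at B1: OUT[B1] = IN[B2] = {a, c, e, f}
Applying B1's transfer function to that OUT value gives IN[B1] (row B1 above).

Answer: {a}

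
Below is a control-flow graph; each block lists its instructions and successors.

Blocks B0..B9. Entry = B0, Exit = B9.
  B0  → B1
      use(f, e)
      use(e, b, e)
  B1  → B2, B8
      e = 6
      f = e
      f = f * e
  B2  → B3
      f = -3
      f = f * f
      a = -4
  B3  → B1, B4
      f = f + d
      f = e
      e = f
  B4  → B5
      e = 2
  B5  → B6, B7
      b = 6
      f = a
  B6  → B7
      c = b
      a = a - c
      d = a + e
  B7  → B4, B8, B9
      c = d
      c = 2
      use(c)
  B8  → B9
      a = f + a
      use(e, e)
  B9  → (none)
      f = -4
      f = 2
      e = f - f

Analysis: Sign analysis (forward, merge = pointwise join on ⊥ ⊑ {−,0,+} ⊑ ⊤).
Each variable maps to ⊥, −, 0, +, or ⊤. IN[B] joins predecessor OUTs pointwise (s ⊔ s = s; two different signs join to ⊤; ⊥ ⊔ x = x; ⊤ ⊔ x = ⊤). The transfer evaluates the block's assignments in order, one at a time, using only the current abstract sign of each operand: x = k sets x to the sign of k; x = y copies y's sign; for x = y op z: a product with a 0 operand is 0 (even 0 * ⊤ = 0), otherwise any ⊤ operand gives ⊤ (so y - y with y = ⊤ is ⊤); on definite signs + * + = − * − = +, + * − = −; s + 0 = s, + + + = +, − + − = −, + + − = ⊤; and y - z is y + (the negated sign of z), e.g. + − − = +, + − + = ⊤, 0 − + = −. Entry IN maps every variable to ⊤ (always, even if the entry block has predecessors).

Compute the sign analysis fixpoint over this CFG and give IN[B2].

Answer: {a: ⊤, b: ⊤, c: ⊤, d: ⊤, e: +, f: +}

Working:
Fixpoint table:
  B0:  IN=(all ⊤)  OUT=(all ⊤)
  B1:  IN=(all ⊤)  OUT={e:+, f:+; rest ⊤}
  B2:  IN={e:+, f:+; rest ⊤}  OUT={a:-, e:+, f:+; rest ⊤}
  B3:  IN={a:-, e:+, f:+; rest ⊤}  OUT={a:-, e:+, f:+; rest ⊤}
  B4:  IN={a:-, e:+; rest ⊤}  OUT={a:-, e:+; rest ⊤}
  B5:  IN={a:-, e:+; rest ⊤}  OUT={a:-, b:+, e:+, f:-; rest ⊤}
  B6:  IN={a:-, b:+, e:+, f:-; rest ⊤}  OUT={a:-, b:+, c:+, e:+, f:-; rest ⊤}
  B7:  IN={a:-, b:+, e:+, f:-; rest ⊤}  OUT={a:-, b:+, c:+, e:+, f:-; rest ⊤}
  B8:  IN={e:+; rest ⊤}  OUT={e:+; rest ⊤}
  B9:  IN={e:+; rest ⊤}  OUT={f:+; rest ⊤}

Merge at B2: IN[B2] = OUT[B1] = {a: ⊤, b: ⊤, c: ⊤, d: ⊤, e: +, f: +}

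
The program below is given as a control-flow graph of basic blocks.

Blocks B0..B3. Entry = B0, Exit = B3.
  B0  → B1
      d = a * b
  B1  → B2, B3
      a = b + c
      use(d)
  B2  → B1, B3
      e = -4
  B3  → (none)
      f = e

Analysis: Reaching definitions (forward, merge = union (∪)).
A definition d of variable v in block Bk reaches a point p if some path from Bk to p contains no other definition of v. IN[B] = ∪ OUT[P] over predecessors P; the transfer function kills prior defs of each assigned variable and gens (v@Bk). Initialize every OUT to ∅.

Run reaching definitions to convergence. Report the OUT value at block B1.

Converged values:
  B0:  IN={}  OUT={d@B0}
  B1:  IN={a@B1, d@B0, e@B2}  OUT={a@B1, d@B0, e@B2}
  B2:  IN={a@B1, d@B0, e@B2}  OUT={a@B1, d@B0, e@B2}
  B3:  IN={a@B1, d@B0, e@B2}  OUT={a@B1, d@B0, e@B2, f@B3}

Merge at B1: IN[B1] = OUT[B0] ⊔ OUT[B2] = {a@B1, d@B0, e@B2}
Applying B1's transfer function to that IN value gives OUT[B1] (row B1 above).

Answer: {a@B1, d@B0, e@B2}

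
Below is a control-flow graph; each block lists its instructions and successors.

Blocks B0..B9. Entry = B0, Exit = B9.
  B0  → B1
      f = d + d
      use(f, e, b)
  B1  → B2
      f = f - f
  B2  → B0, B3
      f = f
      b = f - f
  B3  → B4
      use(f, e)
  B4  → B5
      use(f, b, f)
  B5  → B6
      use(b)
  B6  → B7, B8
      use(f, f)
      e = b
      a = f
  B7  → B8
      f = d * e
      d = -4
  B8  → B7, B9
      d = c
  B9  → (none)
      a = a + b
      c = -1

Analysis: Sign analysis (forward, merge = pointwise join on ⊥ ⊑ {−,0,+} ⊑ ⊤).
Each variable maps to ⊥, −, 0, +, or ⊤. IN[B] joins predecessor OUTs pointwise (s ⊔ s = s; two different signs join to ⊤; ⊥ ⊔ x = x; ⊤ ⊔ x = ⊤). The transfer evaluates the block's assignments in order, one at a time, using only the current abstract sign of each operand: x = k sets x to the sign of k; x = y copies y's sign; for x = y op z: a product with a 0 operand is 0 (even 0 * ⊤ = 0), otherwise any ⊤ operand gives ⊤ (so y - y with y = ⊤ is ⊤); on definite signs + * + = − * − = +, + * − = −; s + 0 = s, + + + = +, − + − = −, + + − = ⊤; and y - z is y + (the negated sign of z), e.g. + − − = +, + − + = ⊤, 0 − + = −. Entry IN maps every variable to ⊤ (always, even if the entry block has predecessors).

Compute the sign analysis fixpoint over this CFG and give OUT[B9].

Fixpoint table:
  B0:   IN=(all ⊤)   OUT=(all ⊤)
  B1:   IN=(all ⊤)   OUT=(all ⊤)
  B2:   IN=(all ⊤)   OUT=(all ⊤)
  B3:   IN=(all ⊤)   OUT=(all ⊤)
  B4:   IN=(all ⊤)   OUT=(all ⊤)
  B5:   IN=(all ⊤)   OUT=(all ⊤)
  B6:   IN=(all ⊤)   OUT=(all ⊤)
  B7:   IN=(all ⊤)   OUT={d:-; rest ⊤}
  B8:   IN=(all ⊤)   OUT=(all ⊤)
  B9:   IN=(all ⊤)   OUT={c:-; rest ⊤}

Merge at B9: IN[B9] = OUT[B8] = {a: ⊤, b: ⊤, c: ⊤, d: ⊤, e: ⊤, f: ⊤}
Applying B9's transfer function to that IN value gives OUT[B9] (row B9 above).

Answer: {a: ⊤, b: ⊤, c: -, d: ⊤, e: ⊤, f: ⊤}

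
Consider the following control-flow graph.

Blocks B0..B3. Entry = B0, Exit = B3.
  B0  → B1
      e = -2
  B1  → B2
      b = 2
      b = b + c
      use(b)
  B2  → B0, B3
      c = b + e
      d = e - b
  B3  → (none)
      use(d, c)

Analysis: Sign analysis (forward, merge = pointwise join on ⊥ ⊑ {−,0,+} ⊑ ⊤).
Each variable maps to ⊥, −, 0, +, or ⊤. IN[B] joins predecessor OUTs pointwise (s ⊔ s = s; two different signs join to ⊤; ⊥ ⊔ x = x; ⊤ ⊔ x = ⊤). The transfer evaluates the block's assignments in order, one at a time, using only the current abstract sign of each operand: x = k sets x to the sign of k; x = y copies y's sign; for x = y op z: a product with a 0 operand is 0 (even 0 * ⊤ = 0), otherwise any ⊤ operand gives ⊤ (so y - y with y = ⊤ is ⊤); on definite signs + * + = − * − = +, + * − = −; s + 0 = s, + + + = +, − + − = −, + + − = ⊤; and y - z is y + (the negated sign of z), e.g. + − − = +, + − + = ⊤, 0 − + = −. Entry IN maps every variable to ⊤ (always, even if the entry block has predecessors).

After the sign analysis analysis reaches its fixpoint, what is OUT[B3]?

Converged values:
  B0:   IN=(all ⊤)   OUT={e:-; rest ⊤}
  B1:   IN={e:-; rest ⊤}   OUT={e:-; rest ⊤}
  B2:   IN={e:-; rest ⊤}   OUT={e:-; rest ⊤}
  B3:   IN={e:-; rest ⊤}   OUT={e:-; rest ⊤}

Merge at B3: IN[B3] = OUT[B2] = {a: ⊤, b: ⊤, c: ⊤, d: ⊤, e: -, f: ⊤}
Applying B3's transfer function to that IN value gives OUT[B3] (row B3 above).

Answer: {a: ⊤, b: ⊤, c: ⊤, d: ⊤, e: -, f: ⊤}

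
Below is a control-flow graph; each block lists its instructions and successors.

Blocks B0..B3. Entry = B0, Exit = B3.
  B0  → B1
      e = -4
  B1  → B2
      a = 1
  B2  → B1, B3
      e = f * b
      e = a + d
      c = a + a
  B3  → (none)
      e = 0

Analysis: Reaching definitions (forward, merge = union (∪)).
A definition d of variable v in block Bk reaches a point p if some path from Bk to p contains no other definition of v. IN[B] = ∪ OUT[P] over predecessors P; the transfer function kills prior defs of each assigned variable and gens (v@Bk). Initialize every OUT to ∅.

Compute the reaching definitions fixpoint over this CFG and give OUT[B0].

Answer: {e@B0}

Derivation:
Per-block solution:
  B0:  IN={}  OUT={e@B0}
  B1:  IN={a@B1, c@B2, e@B0, e@B2}  OUT={a@B1, c@B2, e@B0, e@B2}
  B2:  IN={a@B1, c@B2, e@B0, e@B2}  OUT={a@B1, c@B2, e@B2}
  B3:  IN={a@B1, c@B2, e@B2}  OUT={a@B1, c@B2, e@B3}

B0 is the boundary node: IN[B0] = {}
Applying B0's transfer function to that IN value gives OUT[B0] (row B0 above).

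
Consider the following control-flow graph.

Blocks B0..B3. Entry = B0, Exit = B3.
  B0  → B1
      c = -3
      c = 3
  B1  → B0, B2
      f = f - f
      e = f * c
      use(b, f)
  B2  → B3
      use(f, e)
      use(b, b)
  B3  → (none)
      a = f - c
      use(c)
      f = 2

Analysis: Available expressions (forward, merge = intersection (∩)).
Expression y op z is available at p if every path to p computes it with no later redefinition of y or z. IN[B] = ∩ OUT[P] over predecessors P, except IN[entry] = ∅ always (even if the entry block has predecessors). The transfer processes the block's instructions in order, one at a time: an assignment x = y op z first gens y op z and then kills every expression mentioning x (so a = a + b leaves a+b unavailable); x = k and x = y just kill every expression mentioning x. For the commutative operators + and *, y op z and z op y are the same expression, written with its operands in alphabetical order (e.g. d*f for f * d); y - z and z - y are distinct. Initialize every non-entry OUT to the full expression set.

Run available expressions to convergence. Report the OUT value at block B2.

Answer: {c*f}

Derivation:
Per-block solution:
  B0: | IN={} | OUT={}
  B1: | IN={} | OUT={c*f}
  B2: | IN={c*f} | OUT={c*f}
  B3: | IN={c*f} | OUT={}

Merge at B2: IN[B2] = OUT[B1] = {c*f}
Applying B2's transfer function to that IN value gives OUT[B2] (row B2 above).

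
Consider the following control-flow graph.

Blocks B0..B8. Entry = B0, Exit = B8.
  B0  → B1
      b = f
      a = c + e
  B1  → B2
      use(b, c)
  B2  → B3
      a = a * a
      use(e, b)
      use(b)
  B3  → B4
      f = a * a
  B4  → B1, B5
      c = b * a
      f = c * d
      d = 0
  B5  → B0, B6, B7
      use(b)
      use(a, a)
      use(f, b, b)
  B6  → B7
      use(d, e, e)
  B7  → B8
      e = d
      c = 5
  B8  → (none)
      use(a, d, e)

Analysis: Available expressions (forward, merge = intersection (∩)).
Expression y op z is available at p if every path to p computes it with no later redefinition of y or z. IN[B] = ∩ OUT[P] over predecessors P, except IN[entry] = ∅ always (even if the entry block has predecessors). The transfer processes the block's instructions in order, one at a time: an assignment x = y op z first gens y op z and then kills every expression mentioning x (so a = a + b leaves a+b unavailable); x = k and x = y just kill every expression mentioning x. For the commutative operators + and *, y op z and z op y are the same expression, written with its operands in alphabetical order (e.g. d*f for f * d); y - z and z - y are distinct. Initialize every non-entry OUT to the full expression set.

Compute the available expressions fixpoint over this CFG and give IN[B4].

Fixpoint table:
  B0: | IN={} | OUT={c+e}
  B1: | IN={} | OUT={}
  B2: | IN={} | OUT={}
  B3: | IN={} | OUT={a*a}
  B4: | IN={a*a} | OUT={a*a, a*b}
  B5: | IN={a*a, a*b} | OUT={a*a, a*b}
  B6: | IN={a*a, a*b} | OUT={a*a, a*b}
  B7: | IN={a*a, a*b} | OUT={a*a, a*b}
  B8: | IN={a*a, a*b} | OUT={a*a, a*b}

Merge at B4: IN[B4] = OUT[B3] = {a*a}

Answer: {a*a}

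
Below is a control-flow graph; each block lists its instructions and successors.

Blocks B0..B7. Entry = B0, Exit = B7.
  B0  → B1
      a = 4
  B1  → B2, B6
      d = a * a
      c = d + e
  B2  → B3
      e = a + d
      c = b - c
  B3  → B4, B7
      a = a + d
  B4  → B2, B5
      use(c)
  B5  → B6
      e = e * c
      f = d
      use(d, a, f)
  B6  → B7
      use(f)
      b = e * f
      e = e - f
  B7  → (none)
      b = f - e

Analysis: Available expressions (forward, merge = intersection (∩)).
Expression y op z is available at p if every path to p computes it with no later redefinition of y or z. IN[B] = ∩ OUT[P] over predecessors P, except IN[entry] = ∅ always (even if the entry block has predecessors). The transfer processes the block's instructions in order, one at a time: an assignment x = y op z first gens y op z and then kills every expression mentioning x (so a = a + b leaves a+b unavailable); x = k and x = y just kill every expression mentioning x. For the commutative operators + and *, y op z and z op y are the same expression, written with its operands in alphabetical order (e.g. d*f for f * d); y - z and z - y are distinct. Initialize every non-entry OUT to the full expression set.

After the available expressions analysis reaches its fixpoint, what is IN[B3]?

Answer: {a+d}

Derivation:
Converged values:
  B0:  IN={}  OUT={}
  B1:  IN={}  OUT={a*a, d+e}
  B2:  IN={}  OUT={a+d}
  B3:  IN={a+d}  OUT={}
  B4:  IN={}  OUT={}
  B5:  IN={}  OUT={}
  B6:  IN={}  OUT={}
  B7:  IN={}  OUT={f-e}

Merge at B3: IN[B3] = OUT[B2] = {a+d}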